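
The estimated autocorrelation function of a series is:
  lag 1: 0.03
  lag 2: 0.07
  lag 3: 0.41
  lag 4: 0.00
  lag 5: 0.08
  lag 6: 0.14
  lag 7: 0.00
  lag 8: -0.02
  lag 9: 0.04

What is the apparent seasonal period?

The largest autocorrelation is r_3 = 0.41; the remaining lags stay at or below 0.14.
The dominant spike at lag 3 indicates a seasonal period of 3.

3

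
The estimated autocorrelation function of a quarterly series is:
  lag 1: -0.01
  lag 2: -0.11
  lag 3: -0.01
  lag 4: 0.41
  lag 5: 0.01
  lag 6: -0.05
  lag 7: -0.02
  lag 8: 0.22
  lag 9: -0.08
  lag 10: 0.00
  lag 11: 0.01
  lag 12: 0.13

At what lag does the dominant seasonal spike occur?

The largest autocorrelation is r_4 = 0.41, with a weaker echo at lag 8 (0.22); the remaining lags stay at or below 0.13.
The dominant spike at lag 4 indicates a seasonal period of 4.

4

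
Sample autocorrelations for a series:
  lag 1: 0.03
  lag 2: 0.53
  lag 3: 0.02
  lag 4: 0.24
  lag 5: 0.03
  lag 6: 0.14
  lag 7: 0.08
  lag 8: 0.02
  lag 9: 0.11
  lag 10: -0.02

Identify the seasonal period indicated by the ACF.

2

The largest autocorrelation is r_2 = 0.53, with a weaker echo at lag 4 (0.24); the remaining lags stay at or below 0.14.
The dominant spike at lag 2 indicates a seasonal period of 2.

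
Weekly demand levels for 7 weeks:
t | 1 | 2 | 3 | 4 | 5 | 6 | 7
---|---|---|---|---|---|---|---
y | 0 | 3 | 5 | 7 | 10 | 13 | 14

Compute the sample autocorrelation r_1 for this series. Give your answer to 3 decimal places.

0.585

Mean ȳ = (0 + 3 + 5 + 7 + 10 + 13 + 14)/7 = 7.4286
Deviations from mean: -7.4286, -4.4286, -2.4286, -0.4286, 2.5714, 5.5714, 6.5714
Σ(y_t−ȳ)(y_{t+1}−ȳ) = (32.8980) + (10.7551) + (1.0408) + (-1.1020) + (14.3265) + (36.6122) = 94.5306
Denominator Σ(y_t−ȳ)² = 161.7143
r_1 = 94.5306 / 161.7143 = 0.585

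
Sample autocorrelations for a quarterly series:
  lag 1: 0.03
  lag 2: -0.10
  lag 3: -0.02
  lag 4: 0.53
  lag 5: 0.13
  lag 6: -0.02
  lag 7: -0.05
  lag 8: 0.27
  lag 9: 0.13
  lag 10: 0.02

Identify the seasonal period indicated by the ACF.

The largest autocorrelation is r_4 = 0.53, with a weaker echo at lag 8 (0.27); the remaining lags stay at or below 0.13.
The dominant spike at lag 4 indicates a seasonal period of 4.

4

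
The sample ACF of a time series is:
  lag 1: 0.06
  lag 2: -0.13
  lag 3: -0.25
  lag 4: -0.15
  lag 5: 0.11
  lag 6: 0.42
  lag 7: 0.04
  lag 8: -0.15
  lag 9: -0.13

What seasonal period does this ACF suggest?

The largest autocorrelation is r_6 = 0.42; the remaining lags stay at or below 0.11.
The dominant spike at lag 6 indicates a seasonal period of 6.

6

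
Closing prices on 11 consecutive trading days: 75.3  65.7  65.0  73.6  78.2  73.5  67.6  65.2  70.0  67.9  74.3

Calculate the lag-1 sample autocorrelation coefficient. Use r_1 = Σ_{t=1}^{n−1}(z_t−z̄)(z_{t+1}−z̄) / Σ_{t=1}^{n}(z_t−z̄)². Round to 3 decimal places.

0.163

Mean z̄ = (75.3 + 65.7 + 65.0 + 73.6 + 78.2 + 73.5 + 67.6 + 65.2 + 70.0 + 67.9 + 74.3)/11 = 70.5727
Numerator Σ_{t=1}^{10}(z_t−z̄)(z_{t+1}−z̄) = 34.5820
Denominator Σ(z_t−z̄)² = 212.1218
r_1 = 34.5820 / 212.1218 = 0.163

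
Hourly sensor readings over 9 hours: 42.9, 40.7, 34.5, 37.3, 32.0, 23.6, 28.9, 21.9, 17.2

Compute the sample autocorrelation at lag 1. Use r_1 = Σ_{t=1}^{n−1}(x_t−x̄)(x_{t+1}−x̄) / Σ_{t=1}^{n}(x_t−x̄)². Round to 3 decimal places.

Mean x̄ = (42.9 + 40.7 + 34.5 + 37.3 + 32.0 + 23.6 + 28.9 + 21.9 + 17.2)/9 = 31.0000
Numerator Σ_{t=1}^{8}(x_t−x̄)(x_{t+1}−x̄) = 330.5600
Denominator Σ(x_t−x̄)² = 621.0600
r_1 = 330.5600 / 621.0600 = 0.532

0.532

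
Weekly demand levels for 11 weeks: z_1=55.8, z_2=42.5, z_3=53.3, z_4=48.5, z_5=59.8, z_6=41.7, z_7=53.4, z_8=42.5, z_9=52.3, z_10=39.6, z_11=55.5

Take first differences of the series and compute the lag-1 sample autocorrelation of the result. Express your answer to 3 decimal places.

-0.798

First differences Δz: -13.3, 10.8, -4.8, 11.3, -18.1, 11.7, -10.9, 9.8, -12.7, 15.9
Mean of differences = -0.0300
Numerator Σ(Δz_t−Δz̄)(Δz_{t+1}−Δz̄) = -1226.8479
Denominator Σ(Δz_t−Δz̄)² = 1537.7010
r_1(Δz) = -1226.8479 / 1537.7010 = -0.798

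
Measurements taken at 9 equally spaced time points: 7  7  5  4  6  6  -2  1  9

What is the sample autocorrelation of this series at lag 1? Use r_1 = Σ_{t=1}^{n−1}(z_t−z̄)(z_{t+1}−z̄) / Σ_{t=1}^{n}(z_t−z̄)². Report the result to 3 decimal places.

0.078

Mean z̄ = (7 + 7 + 5 + 4 + 6 + 6 − 2 + 1 + 9)/9 = 4.7778
Numerator Σ_{t=1}^{8}(z_t−z̄)(z_{t+1}−z̄) = 7.1728
Denominator Σ(z_t−z̄)² = 91.5556
r_1 = 7.1728 / 91.5556 = 0.078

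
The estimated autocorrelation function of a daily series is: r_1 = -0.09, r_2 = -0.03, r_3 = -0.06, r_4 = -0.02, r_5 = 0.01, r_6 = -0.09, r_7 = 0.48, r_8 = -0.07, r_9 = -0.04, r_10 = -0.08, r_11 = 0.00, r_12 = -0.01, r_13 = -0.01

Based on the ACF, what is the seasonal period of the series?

7

The largest autocorrelation is r_7 = 0.48; the remaining lags stay at or below 0.01.
The dominant spike at lag 7 indicates a seasonal period of 7.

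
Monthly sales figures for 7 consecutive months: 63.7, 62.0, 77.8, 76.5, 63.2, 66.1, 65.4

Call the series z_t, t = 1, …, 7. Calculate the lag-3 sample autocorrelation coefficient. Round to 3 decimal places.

-0.184

Mean z̄ = (63.7 + 62.0 + 77.8 + 76.5 + 63.2 + 66.1 + 65.4)/7 = 67.8143
Deviations from mean: -4.1143, -5.8143, 9.9857, 8.6857, -4.6143, -1.7143, -2.4143
Σ(z_t−z̄)(z_{t+3}−z̄) = (-35.7355) + (26.8288) + (-17.1184) + (-20.9698) = -46.9949
Denominator Σ(z_t−z̄)² = 255.9486
r_3 = -46.9949 / 255.9486 = -0.184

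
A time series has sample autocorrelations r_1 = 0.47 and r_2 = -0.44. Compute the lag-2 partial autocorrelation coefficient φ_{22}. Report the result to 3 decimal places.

φ_{22} = (r_2 − r_1²) / (1 − r_1²)
r_1² = (0.47)² = 0.2209
Numerator = -0.44 − 0.2209 = -0.6609; denominator = 1 − 0.2209 = 0.7791
φ_{22} = -0.6609 / 0.7791 = -0.848

-0.848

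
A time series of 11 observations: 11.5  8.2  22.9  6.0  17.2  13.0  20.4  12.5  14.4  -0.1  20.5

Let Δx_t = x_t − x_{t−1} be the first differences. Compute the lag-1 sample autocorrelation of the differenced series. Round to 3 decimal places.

First differences Δx: -3.3, 14.7, -16.9, 11.2, -4.2, 7.4, -7.9, 1.9, -14.5, 20.6
Mean of differences = 0.9000
Numerator Σ(Δx_t−Δx̄)(Δx_{t+1}−Δx̄) = -957.4000
Denominator Σ(Δx_t−Δx̄)² = 1402.9600
r_1(Δx) = -957.4000 / 1402.9600 = -0.682

-0.682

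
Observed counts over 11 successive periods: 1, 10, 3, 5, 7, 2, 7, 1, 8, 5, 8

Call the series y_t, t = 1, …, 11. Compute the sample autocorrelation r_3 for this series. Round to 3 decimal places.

Mean ȳ = (1 + 10 + 3 + 5 + 7 + 2 + 7 + 1 + 8 + 5 + 8)/11 = 5.1818
Numerator Σ_{t=1}^{8}(y_t−ȳ)(y_{t+3}−ȳ) = -12.5537
Denominator Σ(y_t−ȳ)² = 95.6364
r_3 = -12.5537 / 95.6364 = -0.131

-0.131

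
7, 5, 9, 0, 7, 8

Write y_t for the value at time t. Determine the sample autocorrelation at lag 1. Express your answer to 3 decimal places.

-0.500

Mean ȳ = (7 + 5 + 9 + 0 + 7 + 8)/6 = 6.0000
Deviations from mean: 1.0000, -1.0000, 3.0000, -6.0000, 1.0000, 2.0000
Σ(y_t−ȳ)(y_{t+1}−ȳ) = (-1.0000) + (-3.0000) + (-18.0000) + (-6.0000) + (2.0000) = -26.0000
Denominator Σ(y_t−ȳ)² = 52.0000
r_1 = -26.0000 / 52.0000 = -0.500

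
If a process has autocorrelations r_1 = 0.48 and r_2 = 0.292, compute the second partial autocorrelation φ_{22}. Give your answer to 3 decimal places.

φ_{22} = (r_2 − r_1²) / (1 − r_1²)
r_1² = (0.48)² = 0.2304
Numerator = 0.292 − 0.2304 = 0.0616; denominator = 1 − 0.2304 = 0.7696
φ_{22} = 0.0616 / 0.7696 = 0.080

0.080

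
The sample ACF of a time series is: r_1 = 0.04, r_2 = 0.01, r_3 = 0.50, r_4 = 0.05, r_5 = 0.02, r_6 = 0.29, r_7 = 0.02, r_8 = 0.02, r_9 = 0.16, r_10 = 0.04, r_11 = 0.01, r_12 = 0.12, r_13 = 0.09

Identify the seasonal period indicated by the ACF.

3

The largest autocorrelation is r_3 = 0.50, with weaker echoes at lags 6 (0.29) and 9 (0.16); the remaining lags stay at or below 0.12.
The dominant spike at lag 3 indicates a seasonal period of 3.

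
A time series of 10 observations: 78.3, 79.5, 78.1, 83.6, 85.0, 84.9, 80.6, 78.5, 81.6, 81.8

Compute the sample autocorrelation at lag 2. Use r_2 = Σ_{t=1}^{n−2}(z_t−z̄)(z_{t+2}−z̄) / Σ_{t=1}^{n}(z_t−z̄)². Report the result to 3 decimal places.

-0.192

Mean z̄ = (78.3 + 79.5 + 78.1 + 83.6 + 85.0 + 84.9 + 80.6 + 78.5 + 81.6 + 81.8)/10 = 81.1900
Numerator Σ_{t=1}^{8}(z_t−z̄)(z_{t+2}−z̄) = -12.0852
Denominator Σ(z_t−z̄)² = 62.9690
r_2 = -12.0852 / 62.9690 = -0.192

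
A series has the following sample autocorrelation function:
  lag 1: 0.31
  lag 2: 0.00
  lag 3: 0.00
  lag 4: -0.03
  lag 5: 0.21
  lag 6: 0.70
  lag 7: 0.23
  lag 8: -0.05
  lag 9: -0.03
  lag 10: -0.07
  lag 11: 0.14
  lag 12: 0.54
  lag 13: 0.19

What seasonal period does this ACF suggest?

The largest autocorrelation is r_6 = 0.70, with a weaker echo at lag 12 (0.54); the remaining lags stay at or below 0.31. The elevated value at lag 1 (0.31), dropping to 0.00 at lag 2, reflects decaying short-term dependence rather than seasonality.
The dominant spike at lag 6 indicates a seasonal period of 6.

6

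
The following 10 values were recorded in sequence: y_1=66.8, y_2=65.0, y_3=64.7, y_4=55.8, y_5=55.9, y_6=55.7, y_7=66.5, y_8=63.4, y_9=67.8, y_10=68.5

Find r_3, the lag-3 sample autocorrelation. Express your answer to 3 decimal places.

-0.402

Mean ȳ = (66.8 + 65.0 + 64.7 + 55.8 + 55.9 + 55.7 + 66.5 + 63.4 + 67.8 + 68.5)/10 = 63.0100
Σ(y_t−ȳ)(y_{t+3}−ȳ) = (-27.3259) + (-14.1489) + (-12.3539) + (-25.1629) + (-2.7729) + (-35.0149) + (19.1601) = -97.6193
Denominator Σ(y_t−ȳ)² = 242.5690
r_3 = -97.6193 / 242.5690 = -0.402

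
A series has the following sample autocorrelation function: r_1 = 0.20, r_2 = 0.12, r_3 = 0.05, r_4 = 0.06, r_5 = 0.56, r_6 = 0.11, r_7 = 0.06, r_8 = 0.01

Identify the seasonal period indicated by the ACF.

5

The largest autocorrelation is r_5 = 0.56; the remaining lags stay at or below 0.20. The elevated value at lag 1 (0.20), dropping to 0.12 at lag 2, reflects decaying short-term dependence rather than seasonality.
The dominant spike at lag 5 indicates a seasonal period of 5.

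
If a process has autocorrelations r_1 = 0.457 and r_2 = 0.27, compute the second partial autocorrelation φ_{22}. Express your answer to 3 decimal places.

0.077

φ_{22} = (r_2 − r_1²) / (1 − r_1²)
r_1² = (0.457)² = 0.208849
Numerator = 0.27 − 0.2088 = 0.0612; denominator = 1 − 0.2088 = 0.7912
φ_{22} = 0.0612 / 0.7912 = 0.077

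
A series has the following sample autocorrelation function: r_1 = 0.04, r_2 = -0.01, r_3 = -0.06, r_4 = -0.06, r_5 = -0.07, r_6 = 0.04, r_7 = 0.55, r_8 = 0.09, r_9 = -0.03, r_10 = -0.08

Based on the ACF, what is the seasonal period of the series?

7

The largest autocorrelation is r_7 = 0.55; the remaining lags stay at or below 0.09.
The dominant spike at lag 7 indicates a seasonal period of 7.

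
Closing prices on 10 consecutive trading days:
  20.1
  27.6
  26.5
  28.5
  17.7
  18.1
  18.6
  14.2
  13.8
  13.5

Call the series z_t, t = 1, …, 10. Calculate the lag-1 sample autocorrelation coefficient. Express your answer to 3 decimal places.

Mean z̄ = (20.1 + 27.6 + 26.5 + 28.5 + 17.7 + 18.1 + 18.6 + 14.2 + 13.8 + 13.5)/10 = 19.8600
Numerator Σ_{t=1}^{9}(z_t−z̄)(z_{t+1}−z̄) = 177.9504
Denominator Σ(z_t−z̄)² = 297.2640
r_1 = 177.9504 / 297.2640 = 0.599

0.599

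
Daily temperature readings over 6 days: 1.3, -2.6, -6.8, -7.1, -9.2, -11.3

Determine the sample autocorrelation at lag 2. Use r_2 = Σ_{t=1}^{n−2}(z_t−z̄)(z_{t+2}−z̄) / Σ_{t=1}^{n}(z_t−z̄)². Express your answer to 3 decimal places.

Mean z̄ = (1.3 − 2.6 − 6.8 − 7.1 − 9.2 − 11.3)/6 = -5.9500
Σ(z_t−z̄)(z_{t+2}−z̄) = (-6.1625) + (-3.8525) + (2.7625) + (6.1525) = -1.1000
Denominator Σ(z_t−z̄)² = 105.0150
r_2 = -1.1000 / 105.0150 = -0.010

-0.010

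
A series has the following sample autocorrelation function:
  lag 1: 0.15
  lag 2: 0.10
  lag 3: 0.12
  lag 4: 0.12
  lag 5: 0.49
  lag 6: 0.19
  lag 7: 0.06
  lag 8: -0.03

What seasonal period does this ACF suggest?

5

The largest autocorrelation is r_5 = 0.49; the remaining lags stay at or below 0.19.
The dominant spike at lag 5 indicates a seasonal period of 5.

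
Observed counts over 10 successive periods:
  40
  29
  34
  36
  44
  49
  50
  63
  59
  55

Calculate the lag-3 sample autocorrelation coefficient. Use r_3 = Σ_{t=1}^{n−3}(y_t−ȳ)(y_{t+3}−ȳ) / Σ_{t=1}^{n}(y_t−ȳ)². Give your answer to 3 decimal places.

Mean ȳ = (40 + 29 + 34 + 36 + 44 + 49 + 50 + 63 + 59 + 55)/10 = 45.9000
Σ(y_t−ȳ)(y_{t+3}−ȳ) = (58.4100) + (32.1100) + (-36.8900) + (-40.5900) + (-32.4900) + (40.6100) + (37.3100) = 58.4700
Denominator Σ(y_t−ȳ)² = 1136.9000
r_3 = 58.4700 / 1136.9000 = 0.051

0.051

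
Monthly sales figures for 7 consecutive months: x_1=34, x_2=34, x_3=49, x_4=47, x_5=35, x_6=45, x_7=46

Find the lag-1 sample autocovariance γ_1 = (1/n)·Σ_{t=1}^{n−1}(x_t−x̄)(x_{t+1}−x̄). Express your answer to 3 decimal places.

-0.190

Mean x̄ = (34 + 34 + 49 + 47 + 35 + 45 + 46)/7 = 41.4286
Σ_{t=1}^{6}(x_t−x̄)(x_{t+1}−x̄) = -1.3265
γ_1 = -1.3265 / 7 = -0.190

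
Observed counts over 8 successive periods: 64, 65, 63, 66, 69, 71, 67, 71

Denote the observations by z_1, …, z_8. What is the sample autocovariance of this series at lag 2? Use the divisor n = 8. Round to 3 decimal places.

Mean z̄ = (64 + 65 + 63 + 66 + 69 + 71 + 67 + 71)/8 = 67.0000
Σ_{t=1}^{6}(z_t−z̄)(z_{t+2}−z̄) = 18.0000
γ_2 = 18.0000 / 8 = 2.250

2.250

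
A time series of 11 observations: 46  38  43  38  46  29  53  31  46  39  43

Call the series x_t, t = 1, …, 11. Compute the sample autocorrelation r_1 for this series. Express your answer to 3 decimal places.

Mean x̄ = (46 + 38 + 43 + 38 + 46 + 29 + 53 + 31 + 46 + 39 + 43)/11 = 41.0909
Numerator Σ_{t=1}^{10}(x_t−x̄)(x_{t+1}−x̄) = -429.4628
Denominator Σ(x_t−x̄)² = 492.9091
r_1 = -429.4628 / 492.9091 = -0.871

-0.871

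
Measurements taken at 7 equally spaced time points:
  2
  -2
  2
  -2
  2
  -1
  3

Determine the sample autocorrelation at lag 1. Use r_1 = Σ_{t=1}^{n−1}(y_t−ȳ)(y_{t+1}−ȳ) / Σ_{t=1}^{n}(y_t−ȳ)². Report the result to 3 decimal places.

-0.749

Mean ȳ = (2 − 2 + 2 − 2 + 2 − 1 + 3)/7 = 0.5714
Deviations from mean: 1.4286, -2.5714, 1.4286, -2.5714, 1.4286, -1.5714, 2.4286
Numerator Σ_{t=1}^{6}(y_t−ȳ)(y_{t+1}−ȳ) = -20.7551
Denominator Σ(y_t−ȳ)² = 27.7143
r_1 = -20.7551 / 27.7143 = -0.749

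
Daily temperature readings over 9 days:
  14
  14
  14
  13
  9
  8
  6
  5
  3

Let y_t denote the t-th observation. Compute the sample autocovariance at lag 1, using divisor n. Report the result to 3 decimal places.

11.706

Mean ȳ = (14 + 14 + 14 + 13 + 9 + 8 + 6 + 5 + 3)/9 = 9.5556
Σ_{t=1}^{8}(y_t−ȳ)(y_{t+1}−ȳ) = 105.3580
γ_1 = 105.3580 / 9 = 11.706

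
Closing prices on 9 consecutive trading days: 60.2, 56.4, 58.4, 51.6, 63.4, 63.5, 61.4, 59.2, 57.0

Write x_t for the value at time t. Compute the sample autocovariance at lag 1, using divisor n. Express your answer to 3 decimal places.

0.110

Mean x̄ = (60.2 + 56.4 + 58.4 + 51.6 + 63.4 + 63.5 + 61.4 + 59.2 + 57.0)/9 = 59.0111
Σ_{t=1}^{8}(x_t−x̄)(x_{t+1}−x̄) = 0.9899
γ_1 = 0.9899 / 9 = 0.110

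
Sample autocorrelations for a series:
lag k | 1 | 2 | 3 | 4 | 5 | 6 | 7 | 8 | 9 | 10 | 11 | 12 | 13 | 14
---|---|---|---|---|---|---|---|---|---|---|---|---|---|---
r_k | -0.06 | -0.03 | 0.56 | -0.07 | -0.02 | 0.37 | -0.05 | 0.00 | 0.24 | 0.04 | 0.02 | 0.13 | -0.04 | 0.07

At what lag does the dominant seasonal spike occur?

The largest autocorrelation is r_3 = 0.56, with weaker echoes at lags 6 (0.37) and 9 (0.24); the remaining lags stay at or below 0.13.
The dominant spike at lag 3 indicates a seasonal period of 3.

3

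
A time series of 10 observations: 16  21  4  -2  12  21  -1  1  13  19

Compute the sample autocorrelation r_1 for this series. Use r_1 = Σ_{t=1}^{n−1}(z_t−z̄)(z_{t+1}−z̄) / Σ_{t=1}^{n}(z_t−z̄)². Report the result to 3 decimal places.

Mean z̄ = (16 + 21 + 4 − 2 + 12 + 21 − 1 + 1 + 13 + 19)/10 = 10.4000
Numerator Σ_{t=1}^{9}(z_t−z̄)(z_{t+1}−z̄) = 52.2400
Denominator Σ(z_t−z̄)² = 752.4000
r_1 = 52.2400 / 752.4000 = 0.069

0.069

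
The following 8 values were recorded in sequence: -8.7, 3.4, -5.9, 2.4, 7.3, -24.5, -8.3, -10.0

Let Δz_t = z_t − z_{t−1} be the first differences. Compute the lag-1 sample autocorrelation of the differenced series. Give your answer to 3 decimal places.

First differences Δz: 12.1, -9.3, 8.3, 4.9, -31.8, 16.2, -1.7
Mean of differences = -0.1857
Numerator Σ(Δz_t−Δz̄)(Δz_{t+1}−Δz̄) = -849.7773
Denominator Σ(Δz_t−Δz̄)² = 1602.1286
r_1(Δz) = -849.7773 / 1602.1286 = -0.530

-0.530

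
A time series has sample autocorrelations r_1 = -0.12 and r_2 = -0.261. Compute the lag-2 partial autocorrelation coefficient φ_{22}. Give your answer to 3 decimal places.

φ_{22} = (r_2 − r_1²) / (1 − r_1²)
r_1² = (-0.12)² = 0.0144
Numerator = -0.261 − 0.0144 = -0.2754; denominator = 1 − 0.0144 = 0.9856
φ_{22} = -0.2754 / 0.9856 = -0.279

-0.279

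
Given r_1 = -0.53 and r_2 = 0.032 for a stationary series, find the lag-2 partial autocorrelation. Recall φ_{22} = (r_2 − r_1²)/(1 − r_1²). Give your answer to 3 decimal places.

-0.346

φ_{22} = (r_2 − r_1²) / (1 − r_1²)
r_1² = (-0.53)² = 0.2809
Numerator = 0.032 − 0.2809 = -0.2489; denominator = 1 − 0.2809 = 0.7191
φ_{22} = -0.2489 / 0.7191 = -0.346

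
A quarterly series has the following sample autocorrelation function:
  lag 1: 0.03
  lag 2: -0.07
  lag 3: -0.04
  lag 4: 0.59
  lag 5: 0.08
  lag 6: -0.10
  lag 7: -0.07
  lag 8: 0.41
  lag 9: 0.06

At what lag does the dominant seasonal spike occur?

4

The largest autocorrelation is r_4 = 0.59, with a weaker echo at lag 8 (0.41); the remaining lags stay at or below 0.08.
The dominant spike at lag 4 indicates a seasonal period of 4.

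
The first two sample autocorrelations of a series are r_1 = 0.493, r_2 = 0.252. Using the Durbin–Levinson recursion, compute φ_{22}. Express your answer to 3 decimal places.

0.012

φ_{22} = (r_2 − r_1²) / (1 − r_1²)
r_1² = (0.493)² = 0.243049
Numerator = 0.252 − 0.2430 = 0.0090; denominator = 1 − 0.2430 = 0.7570
φ_{22} = 0.0090 / 0.7570 = 0.012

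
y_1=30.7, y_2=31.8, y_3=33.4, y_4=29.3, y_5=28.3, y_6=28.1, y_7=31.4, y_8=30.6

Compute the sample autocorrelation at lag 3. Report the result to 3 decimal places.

-0.502

Mean ȳ = (30.7 + 31.8 + 33.4 + 29.3 + 28.3 + 28.1 + 31.4 + 30.6)/8 = 30.4500
Σ(y_t−ȳ)(y_{t+3}−ȳ) = (-0.2875) + (-2.9025) + (-6.9325) + (-1.0925) + (-0.3225) = -11.5375
Denominator Σ(y_t−ȳ)² = 22.9800
r_3 = -11.5375 / 22.9800 = -0.502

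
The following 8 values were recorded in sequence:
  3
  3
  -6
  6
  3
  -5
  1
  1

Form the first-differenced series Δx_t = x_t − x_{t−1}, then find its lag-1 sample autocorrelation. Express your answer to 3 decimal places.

First differences Δx: 0, -9, 12, -3, -8, 6, 0
Mean of differences = -0.2857
Numerator Σ(Δx_t−Δx̄)(Δx_{t+1}−Δx̄) = -168.6531
Denominator Σ(Δx_t−Δx̄)² = 333.4286
r_1(Δx) = -168.6531 / 333.4286 = -0.506

-0.506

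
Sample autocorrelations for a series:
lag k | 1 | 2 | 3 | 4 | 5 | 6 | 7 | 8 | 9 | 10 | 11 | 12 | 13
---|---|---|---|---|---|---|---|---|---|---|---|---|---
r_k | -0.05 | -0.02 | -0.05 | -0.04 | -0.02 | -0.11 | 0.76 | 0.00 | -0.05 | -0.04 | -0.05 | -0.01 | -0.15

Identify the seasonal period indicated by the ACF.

The largest autocorrelation is r_7 = 0.76; the remaining lags stay at or below 0.00.
The dominant spike at lag 7 indicates a seasonal period of 7.

7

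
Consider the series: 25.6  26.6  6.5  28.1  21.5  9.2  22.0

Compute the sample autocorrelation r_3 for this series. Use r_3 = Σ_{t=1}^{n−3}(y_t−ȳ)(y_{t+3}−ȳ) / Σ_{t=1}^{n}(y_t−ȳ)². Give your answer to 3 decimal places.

0.489

Mean ȳ = (25.6 + 26.6 + 6.5 + 28.1 + 21.5 + 9.2 + 22.0)/7 = 19.9286
Σ(y_t−ȳ)(y_{t+3}−ȳ) = (46.3437) + (10.4837) + (144.0694) + (16.9265) = 217.8233
Denominator Σ(y_t−ȳ)² = 445.6343
r_3 = 217.8233 / 445.6343 = 0.489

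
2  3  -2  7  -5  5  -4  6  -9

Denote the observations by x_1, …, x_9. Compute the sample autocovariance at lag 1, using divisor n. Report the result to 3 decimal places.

Mean x̄ = (2 + 3 − 2 + 7 − 5 + 5 − 4 + 6 − 9)/9 = 0.3333
Σ_{t=1}^{8}(x_t−x̄)(x_{t+1}−x̄) = -175.4444
γ_1 = -175.4444 / 9 = -19.494

-19.494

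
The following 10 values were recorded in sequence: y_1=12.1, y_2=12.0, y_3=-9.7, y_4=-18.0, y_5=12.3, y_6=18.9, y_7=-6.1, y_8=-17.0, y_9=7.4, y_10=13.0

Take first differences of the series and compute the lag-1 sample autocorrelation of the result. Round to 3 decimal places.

0.038

First differences Δy: -0.1, -21.7, -8.3, 30.3, 6.6, -25.0, -10.9, 24.4, 5.6
Mean of differences = 0.1000
Numerator Σ(Δy_t−Δȳ)(Δy_{t+1}−Δȳ) = 109.4000
Denominator Σ(Δy_t−Δȳ)² = 2871.8800
r_1(Δy) = 109.4000 / 2871.8800 = 0.038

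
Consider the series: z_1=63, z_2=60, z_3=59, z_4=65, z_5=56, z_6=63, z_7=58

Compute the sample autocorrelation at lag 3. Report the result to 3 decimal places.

Mean z̄ = (63 + 60 + 59 + 65 + 56 + 63 + 58)/7 = 60.5714
Deviations from mean: 2.4286, -0.5714, -1.5714, 4.4286, -4.5714, 2.4286, -2.5714
Σ(z_t−z̄)(z_{t+3}−z̄) = (10.7551) + (2.6122) + (-3.8163) + (-11.3878) = -1.8367
Denominator Σ(z_t−z̄)² = 61.7143
r_3 = -1.8367 / 61.7143 = -0.030

-0.030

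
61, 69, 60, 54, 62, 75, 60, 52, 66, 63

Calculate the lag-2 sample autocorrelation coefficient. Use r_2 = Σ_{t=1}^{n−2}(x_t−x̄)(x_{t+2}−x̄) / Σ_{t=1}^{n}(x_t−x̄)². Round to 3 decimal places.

-0.747

Mean x̄ = (61 + 69 + 60 + 54 + 62 + 75 + 60 + 52 + 66 + 63)/10 = 62.2000
Numerator Σ_{t=1}^{8}(x_t−x̄)(x_{t+2}−x̄) = -304.2800
Denominator Σ(x_t−x̄)² = 407.6000
r_2 = -304.2800 / 407.6000 = -0.747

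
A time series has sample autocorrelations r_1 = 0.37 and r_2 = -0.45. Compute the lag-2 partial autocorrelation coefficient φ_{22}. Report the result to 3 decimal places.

φ_{22} = (r_2 − r_1²) / (1 − r_1²)
r_1² = (0.37)² = 0.1369
Numerator = -0.45 − 0.1369 = -0.5869; denominator = 1 − 0.1369 = 0.8631
φ_{22} = -0.5869 / 0.8631 = -0.680

-0.680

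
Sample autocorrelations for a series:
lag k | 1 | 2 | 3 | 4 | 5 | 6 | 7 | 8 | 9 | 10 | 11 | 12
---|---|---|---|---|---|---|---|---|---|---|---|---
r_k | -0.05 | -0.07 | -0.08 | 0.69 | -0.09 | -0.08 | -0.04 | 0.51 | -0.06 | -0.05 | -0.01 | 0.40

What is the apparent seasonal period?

4

The largest autocorrelation is r_4 = 0.69, with weaker echoes at lags 8 (0.51) and 12 (0.40); the remaining lags stay at or below -0.01.
The dominant spike at lag 4 indicates a seasonal period of 4.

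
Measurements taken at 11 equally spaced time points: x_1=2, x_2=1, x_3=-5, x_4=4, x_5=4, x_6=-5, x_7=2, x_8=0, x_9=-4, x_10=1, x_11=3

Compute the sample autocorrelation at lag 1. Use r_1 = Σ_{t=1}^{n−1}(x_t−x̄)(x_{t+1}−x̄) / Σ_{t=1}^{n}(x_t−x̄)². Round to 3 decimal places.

-0.323

Mean x̄ = (2 + 1 − 5 + 4 + 4 − 5 + 2 + 0 − 4 + 1 + 3)/11 = 0.2727
Numerator Σ_{t=1}^{10}(x_t−x̄)(x_{t+1}−x̄) = -37.5289
Denominator Σ(x_t−x̄)² = 116.1818
r_1 = -37.5289 / 116.1818 = -0.323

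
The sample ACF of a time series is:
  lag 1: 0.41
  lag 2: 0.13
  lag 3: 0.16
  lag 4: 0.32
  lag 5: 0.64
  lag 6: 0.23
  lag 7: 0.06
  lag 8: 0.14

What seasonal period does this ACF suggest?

The largest autocorrelation is r_5 = 0.64; the remaining lags stay at or below 0.41. The elevated value at lag 1 (0.41), dropping to 0.13 at lag 2, reflects decaying short-term dependence rather than seasonality.
The dominant spike at lag 5 indicates a seasonal period of 5.

5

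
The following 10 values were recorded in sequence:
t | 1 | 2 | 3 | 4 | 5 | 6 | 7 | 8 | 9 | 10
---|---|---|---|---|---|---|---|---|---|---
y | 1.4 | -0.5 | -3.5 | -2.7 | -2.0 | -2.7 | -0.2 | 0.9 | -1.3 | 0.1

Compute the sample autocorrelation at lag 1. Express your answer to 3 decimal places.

0.271

Mean ȳ = (1.4 − 0.5 − 3.5 − 2.7 − 2.0 − 2.7 − 0.2 + 0.9 − 1.3 + 0.1)/10 = -1.0500
Numerator Σ_{t=1}^{9}(y_t−ȳ)(y_{t+1}−ȳ) = 6.6575
Denominator Σ(y_t−ȳ)² = 24.5650
r_1 = 6.6575 / 24.5650 = 0.271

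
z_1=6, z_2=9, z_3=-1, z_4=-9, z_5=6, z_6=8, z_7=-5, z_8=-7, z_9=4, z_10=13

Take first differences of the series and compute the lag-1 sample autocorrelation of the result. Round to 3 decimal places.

0.052

First differences Δz: 3, -10, -8, 15, 2, -13, -2, 11, 9
Mean of differences = 0.7778
Numerator Σ(Δz_t−Δz̄)(Δz_{t+1}−Δz̄) = 40.2840
Denominator Σ(Δz_t−Δz̄)² = 771.5556
r_1(Δz) = 40.2840 / 771.5556 = 0.052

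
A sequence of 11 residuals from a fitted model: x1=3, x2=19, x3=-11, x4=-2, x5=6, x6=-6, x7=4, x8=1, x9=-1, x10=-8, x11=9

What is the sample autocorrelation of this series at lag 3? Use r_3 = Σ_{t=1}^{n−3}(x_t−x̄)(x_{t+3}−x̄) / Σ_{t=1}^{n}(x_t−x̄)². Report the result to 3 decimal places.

0.205

Mean x̄ = (3 + 19 − 11 − 2 + 6 − 6 + 4 + 1 − 1 − 8 + 9)/11 = 1.2727
Numerator Σ_{t=1}^{8}(x_t−x̄)(x_{t+3}−x̄) = 146.3223
Denominator Σ(x_t−x̄)² = 712.1818
r_3 = 146.3223 / 712.1818 = 0.205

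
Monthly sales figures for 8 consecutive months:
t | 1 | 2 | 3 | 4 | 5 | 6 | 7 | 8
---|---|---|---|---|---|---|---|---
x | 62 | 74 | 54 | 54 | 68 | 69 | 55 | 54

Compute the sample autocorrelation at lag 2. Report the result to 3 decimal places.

-0.647

Mean x̄ = (62 + 74 + 54 + 54 + 68 + 69 + 55 + 54)/8 = 61.2500
Deviations from mean: 0.7500, 12.7500, -7.2500, -7.2500, 6.7500, 7.7500, -6.2500, -7.2500
Σ(x_t−x̄)(x_{t+2}−x̄) = (-5.4375) + (-92.4375) + (-48.9375) + (-56.1875) + (-42.1875) + (-56.1875) = -301.3750
Denominator Σ(x_t−x̄)² = 465.5000
r_2 = -301.3750 / 465.5000 = -0.647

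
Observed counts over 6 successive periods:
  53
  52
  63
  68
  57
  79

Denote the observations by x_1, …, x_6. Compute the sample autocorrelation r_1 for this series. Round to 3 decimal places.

Mean x̄ = (53 + 52 + 63 + 68 + 57 + 79)/6 = 62.0000
Deviations from mean: -9.0000, -10.0000, 1.0000, 6.0000, -5.0000, 17.0000
Σ(x_t−x̄)(x_{t+1}−x̄) = (90.0000) + (-10.0000) + (6.0000) + (-30.0000) + (-85.0000) = -29.0000
Denominator Σ(x_t−x̄)² = 532.0000
r_1 = -29.0000 / 532.0000 = -0.055

-0.055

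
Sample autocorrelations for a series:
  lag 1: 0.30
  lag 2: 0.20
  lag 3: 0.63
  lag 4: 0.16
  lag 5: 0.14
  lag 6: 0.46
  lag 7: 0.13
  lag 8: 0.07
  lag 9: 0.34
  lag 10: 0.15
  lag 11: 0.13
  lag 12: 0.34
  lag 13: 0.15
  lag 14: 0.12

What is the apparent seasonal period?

The largest autocorrelation is r_3 = 0.63, with weaker echoes at lags 6 (0.46), 9 (0.34) and 12 (0.34); the remaining lags stay at or below 0.30. The elevated value at lag 1 (0.30), dropping to 0.20 at lag 2, reflects decaying short-term dependence rather than seasonality.
The dominant spike at lag 3 indicates a seasonal period of 3.

3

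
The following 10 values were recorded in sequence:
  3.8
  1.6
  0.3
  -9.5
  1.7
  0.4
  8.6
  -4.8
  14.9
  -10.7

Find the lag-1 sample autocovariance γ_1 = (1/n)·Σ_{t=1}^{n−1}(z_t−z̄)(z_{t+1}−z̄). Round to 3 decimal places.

-28.926

Mean z̄ = (3.8 + 1.6 + 0.3 − 9.5 + 1.7 + 0.4 + 8.6 − 4.8 + 14.9 − 10.7)/10 = 0.6300
Σ_{t=1}^{9}(z_t−z̄)(z_{t+1}−z̄) = -289.2629
γ_1 = -289.2629 / 10 = -28.926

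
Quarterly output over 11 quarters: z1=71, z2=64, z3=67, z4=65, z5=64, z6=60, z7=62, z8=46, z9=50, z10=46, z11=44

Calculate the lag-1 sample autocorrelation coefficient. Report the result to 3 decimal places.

0.606

Mean z̄ = (71 + 64 + 67 + 65 + 64 + 60 + 62 + 46 + 50 + 46 + 44)/11 = 58.0909
Numerator Σ_{t=1}^{10}(z_t−z̄)(z_{t+1}−z̄) = 568.8099
Denominator Σ(z_t−z̄)² = 938.9091
r_1 = 568.8099 / 938.9091 = 0.606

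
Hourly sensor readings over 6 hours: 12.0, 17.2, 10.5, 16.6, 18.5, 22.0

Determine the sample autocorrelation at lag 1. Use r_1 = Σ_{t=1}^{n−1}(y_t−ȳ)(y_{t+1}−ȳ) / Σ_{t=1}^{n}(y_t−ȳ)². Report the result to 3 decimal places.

0.022

Mean ȳ = (12.0 + 17.2 + 10.5 + 16.6 + 18.5 + 22.0)/6 = 16.1333
Deviations from mean: -4.1333, 1.0667, -5.6333, 0.4667, 2.3667, 5.8667
Σ(y_t−ȳ)(y_{t+1}−ȳ) = (-4.4089) + (-6.0089) + (-2.6289) + (1.1044) + (13.8844) = 1.9422
Denominator Σ(y_t−ȳ)² = 90.1933
r_1 = 1.9422 / 90.1933 = 0.022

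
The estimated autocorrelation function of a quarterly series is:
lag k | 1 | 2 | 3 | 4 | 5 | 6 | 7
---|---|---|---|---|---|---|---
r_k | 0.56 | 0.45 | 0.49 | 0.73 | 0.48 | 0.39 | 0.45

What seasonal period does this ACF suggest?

4

The largest autocorrelation is r_4 = 0.73; the remaining lags stay at or below 0.56. The elevated value at lag 1 (0.56), dropping to 0.45 at lag 2, reflects decaying short-term dependence rather than seasonality.
The dominant spike at lag 4 indicates a seasonal period of 4.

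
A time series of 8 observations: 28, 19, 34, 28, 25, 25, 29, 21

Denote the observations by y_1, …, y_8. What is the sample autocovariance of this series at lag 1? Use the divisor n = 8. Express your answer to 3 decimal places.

-9.189

Mean ȳ = (28 + 19 + 34 + 28 + 25 + 25 + 29 + 21)/8 = 26.1250
Deviations: 1.8750, -7.1250, 7.8750, 1.8750, -1.1250, -1.1250, 2.8750, -5.1250
Σ_{t=1}^{7}(y_t−ȳ)(y_{t+1}−ȳ) = -73.5156
γ_1 = -73.5156 / 8 = -9.189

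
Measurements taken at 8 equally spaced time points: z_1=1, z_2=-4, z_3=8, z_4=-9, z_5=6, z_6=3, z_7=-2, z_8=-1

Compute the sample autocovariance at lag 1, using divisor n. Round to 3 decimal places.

-18.570

Mean z̄ = (1 − 4 + 8 − 9 + 6 + 3 − 2 − 1)/8 = 0.2500
Σ_{t=1}^{7}(z_t−z̄)(z_{t+1}−z̄) = -148.5625
γ_1 = -148.5625 / 8 = -18.570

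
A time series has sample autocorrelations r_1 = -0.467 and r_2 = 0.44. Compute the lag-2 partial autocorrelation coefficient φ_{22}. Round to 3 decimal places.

0.284

φ_{22} = (r_2 − r_1²) / (1 − r_1²)
r_1² = (-0.467)² = 0.218089
Numerator = 0.44 − 0.2181 = 0.2219; denominator = 1 − 0.2181 = 0.7819
φ_{22} = 0.2219 / 0.7819 = 0.284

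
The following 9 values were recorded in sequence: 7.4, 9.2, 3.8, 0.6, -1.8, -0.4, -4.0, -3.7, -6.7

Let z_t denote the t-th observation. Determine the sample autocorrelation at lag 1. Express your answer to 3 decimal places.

Mean z̄ = (7.4 + 9.2 + 3.8 + 0.6 − 1.8 − 0.4 − 4.0 − 3.7 − 6.7)/9 = 0.4889
Numerator Σ_{t=1}^{8}(z_t−z̄)(z_{t+1}−z̄) = 144.1021
Denominator Σ(z_t−z̄)² = 230.0289
r_1 = 144.1021 / 230.0289 = 0.626

0.626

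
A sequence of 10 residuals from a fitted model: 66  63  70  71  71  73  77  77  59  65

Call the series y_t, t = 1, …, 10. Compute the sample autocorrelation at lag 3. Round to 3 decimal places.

Mean ȳ = (66 + 63 + 70 + 71 + 71 + 73 + 77 + 77 + 59 + 65)/10 = 69.2000
Numerator Σ_{t=1}^{7}(y_t−ȳ)(y_{t+3}−ȳ) = -57.3200
Denominator Σ(y_t−ȳ)² = 313.6000
r_3 = -57.3200 / 313.6000 = -0.183

-0.183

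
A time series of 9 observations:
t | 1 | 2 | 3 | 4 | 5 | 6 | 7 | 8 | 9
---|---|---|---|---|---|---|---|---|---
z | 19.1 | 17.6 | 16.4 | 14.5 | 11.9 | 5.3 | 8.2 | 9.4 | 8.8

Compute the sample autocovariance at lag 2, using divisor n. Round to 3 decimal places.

6.564

Mean z̄ = (19.1 + 17.6 + 16.4 + 14.5 + 11.9 + 5.3 + 8.2 + 9.4 + 8.8)/9 = 12.3556
Σ_{t=1}^{7}(z_t−z̄)(z_{t+2}−z̄) = 59.0727
γ_2 = 59.0727 / 9 = 6.564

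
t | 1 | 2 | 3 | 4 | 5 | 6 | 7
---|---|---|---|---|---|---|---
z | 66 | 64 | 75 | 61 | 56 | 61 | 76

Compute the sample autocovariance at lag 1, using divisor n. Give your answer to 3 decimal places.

-2.679

Mean z̄ = (66 + 64 + 75 + 61 + 56 + 61 + 76)/7 = 65.5714
Σ_{t=1}^{6}(z_t−z̄)(z_{t+1}−z̄) = -18.7551
γ_1 = -18.7551 / 7 = -2.679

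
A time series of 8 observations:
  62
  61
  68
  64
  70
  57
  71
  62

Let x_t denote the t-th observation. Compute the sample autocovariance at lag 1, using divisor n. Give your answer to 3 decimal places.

-14.221

Mean x̄ = (62 + 61 + 68 + 64 + 70 + 57 + 71 + 62)/8 = 64.3750
Deviations: -2.3750, -3.3750, 3.6250, -0.3750, 5.6250, -7.3750, 6.6250, -2.3750
Σ_{t=1}^{7}(x_t−x̄)(x_{t+1}−x̄) = -113.7656
γ_1 = -113.7656 / 8 = -14.221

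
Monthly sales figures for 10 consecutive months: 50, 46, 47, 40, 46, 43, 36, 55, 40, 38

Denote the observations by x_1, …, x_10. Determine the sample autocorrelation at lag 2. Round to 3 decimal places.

-0.135

Mean x̄ = (50 + 46 + 47 + 40 + 46 + 43 + 36 + 55 + 40 + 38)/10 = 44.1000
Numerator Σ_{t=1}^{8}(x_t−x̄)(x_{t+2}−x̄) = -41.3200
Denominator Σ(x_t−x̄)² = 306.9000
r_2 = -41.3200 / 306.9000 = -0.135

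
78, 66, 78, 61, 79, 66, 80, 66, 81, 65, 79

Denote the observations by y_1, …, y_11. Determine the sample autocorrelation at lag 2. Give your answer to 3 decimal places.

Mean ȳ = (78 + 66 + 78 + 61 + 79 + 66 + 80 + 66 + 81 + 65 + 79)/11 = 72.6364
Numerator Σ_{t=1}^{9}(y_t−ȳ)(y_{t+2}−ȳ) = 473.7355
Denominator Σ(y_t−ȳ)² = 588.5455
r_2 = 473.7355 / 588.5455 = 0.805

0.805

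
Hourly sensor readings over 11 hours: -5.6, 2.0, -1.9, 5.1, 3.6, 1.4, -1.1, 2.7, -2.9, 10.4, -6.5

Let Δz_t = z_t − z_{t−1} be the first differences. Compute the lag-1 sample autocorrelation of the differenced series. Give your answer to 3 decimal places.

-0.603

First differences Δz: 7.6, -3.9, 7.0, -1.5, -2.2, -2.5, 3.8, -5.6, 13.3, -16.9
Mean of differences = -0.0900
Numerator Σ(Δz_t−Δz̄)(Δz_{t+1}−Δz̄) = -387.9221
Denominator Σ(Δz_t−Δz̄)² = 643.5290
r_1(Δz) = -387.9221 / 643.5290 = -0.603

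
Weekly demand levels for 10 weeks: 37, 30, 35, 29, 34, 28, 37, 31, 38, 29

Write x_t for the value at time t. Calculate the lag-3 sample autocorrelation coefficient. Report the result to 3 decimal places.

-0.676

Mean x̄ = (37 + 30 + 35 + 29 + 34 + 28 + 37 + 31 + 38 + 29)/10 = 32.8000
Σ(x_t−x̄)(x_{t+3}−x̄) = (-15.9600) + (-3.3600) + (-10.5600) + (-15.9600) + (-2.1600) + (-24.9600) + (-15.9600) = -88.9200
Denominator Σ(x_t−x̄)² = 131.6000
r_3 = -88.9200 / 131.6000 = -0.676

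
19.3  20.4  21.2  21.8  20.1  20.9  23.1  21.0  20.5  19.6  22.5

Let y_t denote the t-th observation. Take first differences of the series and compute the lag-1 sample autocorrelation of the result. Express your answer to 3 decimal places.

-0.206

First differences Δy: 1.1, 0.8, 0.6, -1.7, 0.8, 2.2, -2.1, -0.5, -0.9, 2.9
Mean of differences = 0.3200
Numerator Σ(Δy_t−Δȳ)(Δy_{t+1}−Δȳ) = -4.8364
Denominator Σ(Δy_t−Δȳ)² = 23.4360
r_1(Δy) = -4.8364 / 23.4360 = -0.206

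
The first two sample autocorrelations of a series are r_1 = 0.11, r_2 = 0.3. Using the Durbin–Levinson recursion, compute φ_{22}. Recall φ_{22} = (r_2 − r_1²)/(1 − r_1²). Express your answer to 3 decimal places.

0.291

φ_{22} = (r_2 − r_1²) / (1 − r_1²)
r_1² = (0.11)² = 0.0121
Numerator = 0.3 − 0.0121 = 0.2879; denominator = 1 − 0.0121 = 0.9879
φ_{22} = 0.2879 / 0.9879 = 0.291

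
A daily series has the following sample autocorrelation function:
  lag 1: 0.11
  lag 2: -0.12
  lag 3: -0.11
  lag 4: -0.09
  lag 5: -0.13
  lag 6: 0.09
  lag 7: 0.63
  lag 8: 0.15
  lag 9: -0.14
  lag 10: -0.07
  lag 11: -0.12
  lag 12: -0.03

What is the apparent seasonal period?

The largest autocorrelation is r_7 = 0.63; the remaining lags stay at or below 0.15.
The dominant spike at lag 7 indicates a seasonal period of 7.

7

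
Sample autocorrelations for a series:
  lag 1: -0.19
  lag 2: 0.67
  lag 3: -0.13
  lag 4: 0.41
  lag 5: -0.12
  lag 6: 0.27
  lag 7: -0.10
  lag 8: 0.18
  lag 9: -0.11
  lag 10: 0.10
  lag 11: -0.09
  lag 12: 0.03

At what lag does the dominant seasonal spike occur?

The largest autocorrelation is r_2 = 0.67, with weaker echoes at lags 4 (0.41), 6 (0.27) and 8 (0.18); the remaining lags stay at or below 0.10.
The dominant spike at lag 2 indicates a seasonal period of 2.

2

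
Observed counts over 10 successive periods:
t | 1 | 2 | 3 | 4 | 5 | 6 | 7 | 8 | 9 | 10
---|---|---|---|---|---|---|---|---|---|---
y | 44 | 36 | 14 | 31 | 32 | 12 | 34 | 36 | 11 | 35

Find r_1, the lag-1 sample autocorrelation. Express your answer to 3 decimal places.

-0.302

Mean ȳ = (44 + 36 + 14 + 31 + 32 + 12 + 34 + 36 + 11 + 35)/10 = 28.5000
Numerator Σ_{t=1}^{9}(y_t−ȳ)(y_{t+1}−ȳ) = -372.2500
Denominator Σ(y_t−ȳ)² = 1232.5000
r_1 = -372.2500 / 1232.5000 = -0.302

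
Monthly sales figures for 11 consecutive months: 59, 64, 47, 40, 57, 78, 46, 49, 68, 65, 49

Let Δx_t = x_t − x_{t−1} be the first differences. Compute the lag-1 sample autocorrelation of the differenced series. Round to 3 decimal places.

-0.163

First differences Δx: 5, -17, -7, 17, 21, -32, 3, 19, -3, -16
Mean of differences = -1.0000
Numerator Σ(Δx_t−Δx̄)(Δx_{t+1}−Δx̄) = -448.0000
Denominator Σ(Δx_t−Δx̄)² = 2742.0000
r_1(Δx) = -448.0000 / 2742.0000 = -0.163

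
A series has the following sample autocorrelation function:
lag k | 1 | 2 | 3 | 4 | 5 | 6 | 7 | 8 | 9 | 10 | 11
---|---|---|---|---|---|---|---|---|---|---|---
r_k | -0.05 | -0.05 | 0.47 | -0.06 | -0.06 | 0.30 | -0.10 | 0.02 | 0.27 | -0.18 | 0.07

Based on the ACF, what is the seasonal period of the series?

The largest autocorrelation is r_3 = 0.47, with weaker echoes at lags 6 (0.30) and 9 (0.27); the remaining lags stay at or below 0.07.
The dominant spike at lag 3 indicates a seasonal period of 3.

3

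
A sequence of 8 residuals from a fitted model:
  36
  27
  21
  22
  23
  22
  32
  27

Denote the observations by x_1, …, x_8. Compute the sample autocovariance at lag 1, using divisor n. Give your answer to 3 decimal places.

4.148

Mean x̄ = (36 + 27 + 21 + 22 + 23 + 22 + 32 + 27)/8 = 26.2500
Deviations: 9.7500, 0.7500, -5.2500, -4.2500, -3.2500, -4.2500, 5.7500, 0.7500
Σ_{t=1}^{7}(x_t−x̄)(x_{t+1}−x̄) = 33.1875
γ_1 = 33.1875 / 8 = 4.148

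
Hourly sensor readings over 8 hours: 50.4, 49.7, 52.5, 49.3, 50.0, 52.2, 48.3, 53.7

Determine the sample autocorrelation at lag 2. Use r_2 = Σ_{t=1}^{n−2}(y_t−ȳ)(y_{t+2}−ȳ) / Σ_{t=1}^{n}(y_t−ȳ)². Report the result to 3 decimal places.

Mean ȳ = (50.4 + 49.7 + 52.5 + 49.3 + 50.0 + 52.2 + 48.3 + 53.7)/8 = 50.7625
Deviations from mean: -0.3625, -1.0625, 1.7375, -1.4625, -0.7625, 1.4375, -2.4625, 2.9375
Σ(y_t−ȳ)(y_{t+2}−ȳ) = (-0.6298) + (1.5539) + (-1.3248) + (-2.1023) + (1.8777) + (4.2227) = 3.5972
Denominator Σ(y_t−ȳ)² = 23.7588
r_2 = 3.5972 / 23.7588 = 0.151

0.151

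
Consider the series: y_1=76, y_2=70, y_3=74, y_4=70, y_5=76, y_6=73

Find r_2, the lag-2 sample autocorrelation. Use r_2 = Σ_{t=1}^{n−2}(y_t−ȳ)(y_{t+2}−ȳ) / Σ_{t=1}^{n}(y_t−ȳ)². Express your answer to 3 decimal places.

Mean ȳ = (76 + 70 + 74 + 70 + 76 + 73)/6 = 73.1667
Deviations from mean: 2.8333, -3.1667, 0.8333, -3.1667, 2.8333, -0.1667
Σ(y_t−ȳ)(y_{t+2}−ȳ) = (2.3611) + (10.0278) + (2.3611) + (0.5278) = 15.2778
Denominator Σ(y_t−ȳ)² = 36.8333
r_2 = 15.2778 / 36.8333 = 0.415

0.415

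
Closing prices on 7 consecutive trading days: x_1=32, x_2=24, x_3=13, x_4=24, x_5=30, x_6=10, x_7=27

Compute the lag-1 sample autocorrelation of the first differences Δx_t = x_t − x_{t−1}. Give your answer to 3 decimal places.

First differences Δx: -8, -11, 11, 6, -20, 17
Mean of differences = -0.8333
Numerator Σ(Δx_t−Δx̄)(Δx_{t+1}−Δx̄) = -439.3611
Denominator Σ(Δx_t−Δx̄)² = 1026.8333
r_1(Δx) = -439.3611 / 1026.8333 = -0.428

-0.428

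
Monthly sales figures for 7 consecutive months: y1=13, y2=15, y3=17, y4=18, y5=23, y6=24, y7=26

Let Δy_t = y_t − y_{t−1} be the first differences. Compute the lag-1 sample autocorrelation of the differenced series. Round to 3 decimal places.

First differences Δy: 2, 2, 1, 5, 1, 2
Mean of differences = 2.1667
Numerator Σ(Δy_t−Δȳ)(Δy_{t+1}−Δȳ) = -6.1944
Denominator Σ(Δy_t−Δȳ)² = 10.8333
r_1(Δy) = -6.1944 / 10.8333 = -0.572

-0.572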